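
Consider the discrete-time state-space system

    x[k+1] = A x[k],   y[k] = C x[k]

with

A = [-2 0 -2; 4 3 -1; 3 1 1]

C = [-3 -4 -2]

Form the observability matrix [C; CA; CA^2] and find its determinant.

CA = [[-16, -14, 8]]
CA^2 = [[0, -34, 54]]
Observability matrix O = [C; CA; CA^2] = [[-3, -4, -2], [-16, -14, 8], [0, -34, 54]]
Expanding along the first row, det(O) = (-3)·((-14)·54 - 8·(-34)) - (-4)·((-16)·54 - 8·0) + (-2)·((-16)·(-34) - (-14)·0) = (-3)·(-484) - (-4)·(-864) + (-2)·544 = -3092
Since det(O) ≠ 0, rank(O) = 3 and the system is completely observable.

-3092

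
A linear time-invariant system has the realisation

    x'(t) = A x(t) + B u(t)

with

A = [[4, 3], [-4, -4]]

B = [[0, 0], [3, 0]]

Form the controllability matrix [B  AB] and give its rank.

2

AB = [[9, 0], [-12, 0]]
Controllability matrix C = [B  AB] = [[0, 0, 9, 0], [3, 0, -12, 0]]
Take the 2×2 submatrix of C formed by columns 1, 3: [[0, 9], [3, -12]]. Its determinant is 0·(-12) - 9·3 = 0 - 27 = -27 ≠ 0.
So rank(C) ≥ 2; since C has 2 rows, rank(C) = 2.
rank(C) = 2 = n, so the pair (A, B) is completely controllable.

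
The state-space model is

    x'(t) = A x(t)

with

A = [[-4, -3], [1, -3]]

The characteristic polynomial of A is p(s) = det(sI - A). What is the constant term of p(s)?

For a 2×2 matrix, det(sI - A) = s^2 - (tr A)s + det A.
tr A = -7, det A = 15.
So p(s) = s^2 + 7s + 15.
The constant term is 15.

15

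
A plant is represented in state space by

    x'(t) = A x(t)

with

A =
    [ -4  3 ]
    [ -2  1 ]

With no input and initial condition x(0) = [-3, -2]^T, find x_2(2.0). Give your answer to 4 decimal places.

-0.0366

det(sI - A) = s^2 - (tr A)s + det A, with tr A = (-4) + 1 = -3 and det A = (-4)·1 - 3·(-2) = -4 - (-6) = 2.
So p(s) = det(sI - A) = s^2 + 3s + 2.
Factor s^2 + 3s + 2: two numbers with sum -3 and product 2 are -1 and -2, so s^2 + 3s + 2 = (s + 1)(s + 2).
Hence p(s) = (s + 1) (s + 2), with roots -2, -1.
The eigenvalues -2, -1 are distinct and real, so A is diagonalisable and x(t) = e^{At} x(0) = V diag(e^{λ_i t}) V^{-1} x(0), where the columns of V are the eigenvectors.
λ = -2: A - (-2)I = [[-2, 3], [-2, 3]]. Row 1 gives (-2)·v1 + 3·v2 = 0, so take v_1 = [-3, -2]^T.
λ = -1: A - (-1)I = [[-3, 3], [-2, 2]]. Row 1 gives (-3)·v1 + 3·v2 = 0, so take v_2 = [1, 1]^T.
V = [v_1 v_2] = [[-3, 1], [-2, 1]] has det V = -1, so V^{-1} = adj(V)/det V = [[-1, 1], [-2, 3]].
Modal coordinates z(0) = V^{-1} x(0): (-1)·(-3) + 1·(-2) = 1; (-2)·(-3) + 3·(-2) = 0; so z(0) = [1, 0]^T.
x_2(t) = Σ_i (v_i)_2 · z_i(0) · e^{λ_i t} (row 2 of V times the modal terms).
x_2(2.0) = (-2)·1·e^{-2·2.0} + 1·0·e^{-1·2.0} = (-2)·0.018316 + 0·0.135335 = -0.0366.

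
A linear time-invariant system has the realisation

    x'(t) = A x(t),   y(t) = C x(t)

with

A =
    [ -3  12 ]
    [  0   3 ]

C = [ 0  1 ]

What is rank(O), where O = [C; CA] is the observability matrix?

1

CA = [[0, 3]]
Observability matrix O = [C; CA] = [[0, 1], [0, 3]]
Every row of O is a scalar multiple of row 1 = [0, 1] (multipliers 1, 3), so the rows span a one-dimensional space.
O ≠ 0, hence rank(O) = 1.
rank(O) = 1 < n = 2, so the pair (A, C) is not completely observable.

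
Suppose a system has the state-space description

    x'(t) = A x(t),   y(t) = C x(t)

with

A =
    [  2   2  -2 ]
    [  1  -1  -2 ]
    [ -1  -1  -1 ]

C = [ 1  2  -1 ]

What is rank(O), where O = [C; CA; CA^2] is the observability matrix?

3

CA = [[5, 1, -5]]
CA^2 = [[16, 14, -7]]
Observability matrix O = [C; CA; CA^2] = [[1, 2, -1], [5, 1, -5], [16, 14, -7]]
det(O) = 1·(1·(-7) - (-5)·14) - 2·(5·(-7) - (-5)·16) + (-1)·(5·14 - 1·16) = 1·63 - 2·45 + (-1)·54 = -81 ≠ 0, so rank(O) = 3.
rank(O) = 3 = n, so the pair (A, C) is completely observable.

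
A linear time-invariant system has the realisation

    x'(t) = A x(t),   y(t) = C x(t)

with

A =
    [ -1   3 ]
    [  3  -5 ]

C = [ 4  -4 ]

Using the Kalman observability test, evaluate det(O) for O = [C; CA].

CA = [[-16, 32]]
Observability matrix O = [C; CA] = [[4, -4], [-16, 32]]
det(O) = 4·32 - (-4)·(-16) = 128 - 64 = 64
Since det(O) ≠ 0, rank(O) = 2 and the system is completely observable.

64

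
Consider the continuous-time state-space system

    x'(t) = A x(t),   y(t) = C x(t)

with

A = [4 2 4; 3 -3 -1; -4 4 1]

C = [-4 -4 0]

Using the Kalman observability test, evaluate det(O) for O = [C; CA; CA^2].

19456

CA = [[-28, 4, -12]]
CA^2 = [[-52, -116, -128]]
Observability matrix O = [C; CA; CA^2] = [[-4, -4, 0], [-28, 4, -12], [-52, -116, -128]]
Expanding along the first row, det(O) = (-4)·(4·(-128) - (-12)·(-116)) - (-4)·((-28)·(-128) - (-12)·(-52)) + 0·((-28)·(-116) - 4·(-52)) = (-4)·(-1904) - (-4)·2960 + 0·3456 = 19456
Since det(O) ≠ 0, rank(O) = 3 and the system is completely observable.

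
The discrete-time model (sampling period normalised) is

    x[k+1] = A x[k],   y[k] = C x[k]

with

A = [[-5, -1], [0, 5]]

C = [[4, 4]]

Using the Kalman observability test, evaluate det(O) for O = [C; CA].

CA = [[-20, 16]]
Observability matrix O = [C; CA] = [[4, 4], [-20, 16]]
det(O) = 4·16 - 4·(-20) = 64 - (-80) = 144
Since det(O) ≠ 0, rank(O) = 2 and the system is completely observable.

144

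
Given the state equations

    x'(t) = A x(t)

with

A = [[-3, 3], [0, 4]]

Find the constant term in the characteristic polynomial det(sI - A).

For a 2×2 matrix, det(sI - A) = s^2 - (tr A)s + det A.
tr A = 1, det A = -12.
So p(s) = s^2 - s - 12.
The constant term is -12.

-12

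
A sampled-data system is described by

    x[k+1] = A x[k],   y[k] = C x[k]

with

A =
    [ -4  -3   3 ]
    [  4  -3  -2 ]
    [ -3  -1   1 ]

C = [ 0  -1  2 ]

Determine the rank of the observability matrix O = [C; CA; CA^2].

CA = [[-10, 1, 4]]
CA^2 = [[32, 23, -28]]
Observability matrix O = [C; CA; CA^2] = [[0, -1, 2], [-10, 1, 4], [32, 23, -28]]
det(O) = 0·(1·(-28) - 4·23) - (-1)·((-10)·(-28) - 4·32) + 2·((-10)·23 - 1·32) = 0·(-120) - (-1)·152 + 2·(-262) = -372 ≠ 0, so rank(O) = 3.
rank(O) = 3 = n, so the pair (A, C) is completely observable.

3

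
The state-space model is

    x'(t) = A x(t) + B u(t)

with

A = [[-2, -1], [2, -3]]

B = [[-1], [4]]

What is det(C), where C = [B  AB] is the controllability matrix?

22

AB = [[-2], [-14]]
Controllability matrix C = [B  AB] = [[-1, -2], [4, -14]]
det(C) = (-1)·(-14) - (-2)·4 = 14 - (-8) = 22
Since det(C) ≠ 0, rank(C) = 2 and the system is completely controllable.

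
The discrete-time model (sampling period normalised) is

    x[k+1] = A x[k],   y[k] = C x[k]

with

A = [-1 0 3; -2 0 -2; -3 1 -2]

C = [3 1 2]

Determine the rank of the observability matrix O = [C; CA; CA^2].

CA = [[-11, 2, 3]]
CA^2 = [[-2, 3, -43]]
Observability matrix O = [C; CA; CA^2] = [[3, 1, 2], [-11, 2, 3], [-2, 3, -43]]
det(O) = 3·(2·(-43) - 3·3) - 1·((-11)·(-43) - 3·(-2)) + 2·((-11)·3 - 2·(-2)) = 3·(-95) - 1·479 + 2·(-29) = -822 ≠ 0, so rank(O) = 3.
rank(O) = 3 = n, so the pair (A, C) is completely observable.

3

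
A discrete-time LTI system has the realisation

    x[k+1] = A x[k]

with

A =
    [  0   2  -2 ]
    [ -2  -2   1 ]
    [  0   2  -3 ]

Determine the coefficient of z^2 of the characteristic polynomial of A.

5

Expand det(zI - A) for the 3×3 matrix.
p(z) = z^3 + 5z^2 + 8z + 4.
(Check: constant term = det(-A) = (-1)^3 det A = 4; coefficient of z^2 = -tr A = 5.)
The coefficient of z^2 is 5.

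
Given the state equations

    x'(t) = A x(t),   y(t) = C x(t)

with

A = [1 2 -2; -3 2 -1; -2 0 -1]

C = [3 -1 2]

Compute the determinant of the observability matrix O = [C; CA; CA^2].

CA = [[2, 4, -7]]
CA^2 = [[4, 12, -1]]
Observability matrix O = [C; CA; CA^2] = [[3, -1, 2], [2, 4, -7], [4, 12, -1]]
Expanding along the first row, det(O) = 3·(4·(-1) - (-7)·12) - (-1)·(2·(-1) - (-7)·4) + 2·(2·12 - 4·4) = 3·80 - (-1)·26 + 2·8 = 282
Since det(O) ≠ 0, rank(O) = 3 and the system is completely observable.

282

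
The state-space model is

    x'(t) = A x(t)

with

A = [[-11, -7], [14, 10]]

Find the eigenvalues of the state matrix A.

det(sI - A) = s^2 - (tr A)s + det A, with tr A = (-11) + 10 = -1 and det A = (-11)·10 - (-7)·14 = -110 - (-98) = -12.
So p(s) = det(sI - A) = s^2 + s - 12.
Factor s^2 + s - 12: two numbers with sum -1 and product -12 are 3 and -4, so s^2 + s - 12 = (s - 3)(s + 4).
Hence p(s) = (s - 3) (s + 4), with roots -4, 3.
At least one eigenvalue has non-negative real part, so the system is not asymptotically stable.

-4, 3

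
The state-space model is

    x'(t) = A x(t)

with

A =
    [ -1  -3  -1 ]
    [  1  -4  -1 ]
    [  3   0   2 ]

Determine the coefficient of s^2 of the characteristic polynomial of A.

Expand det(sI - A) for the 3×3 matrix.
p(s) = s^3 + 3s^2 - 11.
(Check: constant term = det(-A) = (-1)^3 det A = -11; coefficient of s^2 = -tr A = 3.)
The coefficient of s^2 is 3.

3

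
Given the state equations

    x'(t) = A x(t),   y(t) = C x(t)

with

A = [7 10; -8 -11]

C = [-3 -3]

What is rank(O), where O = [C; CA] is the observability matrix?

1

CA = [[3, 3]]
Observability matrix O = [C; CA] = [[-3, -3], [3, 3]]
Every row of O is a scalar multiple of row 1 = [-3, -3] (multipliers 1, -1), so the rows span a one-dimensional space.
O ≠ 0, hence rank(O) = 1.
rank(O) = 1 < n = 2, so the pair (A, C) is not completely observable.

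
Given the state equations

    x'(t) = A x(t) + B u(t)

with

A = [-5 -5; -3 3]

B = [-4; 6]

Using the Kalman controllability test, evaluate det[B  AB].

AB = [[-10], [30]]
Controllability matrix C = [B  AB] = [[-4, -10], [6, 30]]
det(C) = (-4)·30 - (-10)·6 = -120 - (-60) = -60
Since det(C) ≠ 0, rank(C) = 2 and the system is completely controllable.

-60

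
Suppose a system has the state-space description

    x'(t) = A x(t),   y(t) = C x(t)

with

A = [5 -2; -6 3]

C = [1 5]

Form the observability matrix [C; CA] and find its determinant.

138

CA = [[-25, 13]]
Observability matrix O = [C; CA] = [[1, 5], [-25, 13]]
det(O) = 1·13 - 5·(-25) = 13 - (-125) = 138
Since det(O) ≠ 0, rank(O) = 2 and the system is completely observable.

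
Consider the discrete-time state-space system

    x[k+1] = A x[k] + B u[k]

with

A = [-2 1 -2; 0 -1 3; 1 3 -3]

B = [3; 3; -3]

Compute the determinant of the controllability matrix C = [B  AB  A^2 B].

AB = [[3], [-12], [21]]
A^2B = [[-60], [75], [-96]]
Controllability matrix C = [B  AB  A^2B] = [[3, 3, -60], [3, -12, 75], [-3, 21, -96]]
Expanding along the first row, det(C) = 3·((-12)·(-96) - 75·21) - 3·(3·(-96) - 75·(-3)) + (-60)·(3·21 - (-12)·(-3)) = 3·(-423) - 3·(-63) + (-60)·27 = -2700
Since det(C) ≠ 0, rank(C) = 3 and the system is completely controllable.

-2700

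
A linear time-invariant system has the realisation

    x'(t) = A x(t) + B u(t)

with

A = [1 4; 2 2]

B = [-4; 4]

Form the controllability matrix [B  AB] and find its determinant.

AB = [[12], [0]]
Controllability matrix C = [B  AB] = [[-4, 12], [4, 0]]
det(C) = (-4)·0 - 12·4 = 0 - 48 = -48
Since det(C) ≠ 0, rank(C) = 2 and the system is completely controllable.

-48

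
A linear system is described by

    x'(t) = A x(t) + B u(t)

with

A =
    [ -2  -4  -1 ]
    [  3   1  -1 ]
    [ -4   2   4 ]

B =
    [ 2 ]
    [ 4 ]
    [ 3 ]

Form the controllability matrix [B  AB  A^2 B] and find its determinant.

23368

AB = [[-23], [7], [12]]
A^2B = [[6], [-74], [154]]
Controllability matrix C = [B  AB  A^2B] = [[2, -23, 6], [4, 7, -74], [3, 12, 154]]
Expanding along the first row, det(C) = 2·(7·154 - (-74)·12) - (-23)·(4·154 - (-74)·3) + 6·(4·12 - 7·3) = 2·1966 - (-23)·838 + 6·27 = 23368
Since det(C) ≠ 0, rank(C) = 3 and the system is completely controllable.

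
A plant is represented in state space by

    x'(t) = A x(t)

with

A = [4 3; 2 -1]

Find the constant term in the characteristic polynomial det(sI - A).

For a 2×2 matrix, det(sI - A) = s^2 - (tr A)s + det A.
tr A = 3, det A = -10.
So p(s) = s^2 - 3s - 10.
The constant term is -10.

-10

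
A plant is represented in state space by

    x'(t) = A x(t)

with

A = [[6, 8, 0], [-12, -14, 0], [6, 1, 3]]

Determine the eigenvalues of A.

det(sI - A) = s^3 - (tr A)s^2 + (M11 + M22 + M33)s - det A, where Mii is the 2×2 principal minor of A obtained by deleting row i and column i.
tr A = 6 + (-14) + 3 = -5; M11 = (-14)·3 - 0·1 = -42 - 0 = -42; M22 = 6·3 - 0·6 = 18 - 0 = 18; M33 = 6·(-14) - 8·(-12) = -84 - (-96) = 12; sum of minors = -12.
det A = 6·((-14)·3 - 0·1) - 8·((-12)·3 - 0·6) + 0·((-12)·1 - (-14)·6) = 6·(-42) - 8·(-36) + 0·72 = 36.
So p(s) = det(sI - A) = s^3 + 5s^2 - 12s - 36.
Rational-root test: any integer root divides -36. Testing small divisors, s = -2 works: p(-2) = -8 + 20 + 24 + (-36) = 0, so (s + 2) is a factor.
Dividing, p(s) = (s + 2)(s^2 + 3s - 18).
Factor s^2 + 3s - 18: two numbers with sum -3 and product -18 are 3 and -6, so s^2 + 3s - 18 = (s - 3)(s + 6).
Hence p(s) = (s - 3) (s + 2) (s + 6), with roots -6, -2, 3.
At least one eigenvalue has non-negative real part, so the system is not asymptotically stable.

-6, -2, 3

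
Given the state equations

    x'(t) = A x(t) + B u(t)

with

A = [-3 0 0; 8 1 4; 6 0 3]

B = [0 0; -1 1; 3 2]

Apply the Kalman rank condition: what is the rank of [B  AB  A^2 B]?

AB = [[0, 0], [11, 9], [9, 6]]
A^2B = [[0, 0], [47, 33], [27, 18]]
Controllability matrix C = [B  AB  A^2B] = [[0, 0, 0, 0, 0, 0], [-1, 1, 11, 9, 47, 33], [3, 2, 9, 6, 27, 18]]
Row 1 of C is identically zero, so rank(C) ≤ 2.
The 2×2 minor from rows 2, 3, columns 1, 2 is (-1)·2 - 1·3 = -2 - 3 = -5 ≠ 0, so rank(C) = 2.
rank(C) = 2 < n = 3, so the pair (A, B) is not completely controllable.

2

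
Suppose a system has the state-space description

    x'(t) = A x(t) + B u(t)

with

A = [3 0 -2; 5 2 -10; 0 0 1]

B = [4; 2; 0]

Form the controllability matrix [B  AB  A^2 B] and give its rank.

2

AB = [[12], [24], [0]]
A^2B = [[36], [108], [0]]
Controllability matrix C = [B  AB  A^2B] = [[4, 12, 36], [2, 24, 108], [0, 0, 0]]
Row 3 of C is identically zero, so rank(C) ≤ 2.
The 2×2 minor from rows 1, 2, columns 1, 2 is 4·24 - 12·2 = 96 - 24 = 72 ≠ 0, so rank(C) = 2.
rank(C) = 2 < n = 3, so the pair (A, B) is not completely controllable.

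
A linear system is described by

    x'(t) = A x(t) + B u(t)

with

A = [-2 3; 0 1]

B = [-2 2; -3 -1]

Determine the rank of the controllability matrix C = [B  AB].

AB = [[-5, -7], [-3, -1]]
Controllability matrix C = [B  AB] = [[-2, 2, -5, -7], [-3, -1, -3, -1]]
Take the 2×2 submatrix of C formed by columns 1, 2: [[-2, 2], [-3, -1]]. Its determinant is (-2)·(-1) - 2·(-3) = 2 - (-6) = 8 ≠ 0.
So rank(C) ≥ 2; since C has 2 rows, rank(C) = 2.
rank(C) = 2 = n, so the pair (A, B) is completely controllable.

2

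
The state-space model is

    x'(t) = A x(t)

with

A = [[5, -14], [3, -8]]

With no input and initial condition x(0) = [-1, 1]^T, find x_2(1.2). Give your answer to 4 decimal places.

det(sI - A) = s^2 - (tr A)s + det A, with tr A = 5 + (-8) = -3 and det A = 5·(-8) - (-14)·3 = -40 - (-42) = 2.
So p(s) = det(sI - A) = s^2 + 3s + 2.
Factor s^2 + 3s + 2: two numbers with sum -3 and product 2 are -1 and -2, so s^2 + 3s + 2 = (s + 1)(s + 2).
Hence p(s) = (s + 1) (s + 2), with roots -2, -1.
The eigenvalues -2, -1 are distinct and real, so A is diagonalisable and x(t) = e^{At} x(0) = V diag(e^{λ_i t}) V^{-1} x(0), where the columns of V are the eigenvectors.
λ = -2: A - (-2)I = [[7, -14], [3, -6]]. Row 1 gives 7·v1 + (-14)·v2 = 0, so take v_1 = [2, 1]^T.
λ = -1: A - (-1)I = [[6, -14], [3, -7]]. Row 1 gives 6·v1 + (-14)·v2 = 0, so take v_2 = [7, 3]^T.
V = [v_1 v_2] = [[2, 7], [1, 3]] has det V = -1, so V^{-1} = adj(V)/det V = [[-3, 7], [1, -2]].
Modal coordinates z(0) = V^{-1} x(0): (-3)·(-1) + 7·1 = 10; 1·(-1) + (-2)·1 = -3; so z(0) = [10, -3]^T.
x_2(t) = Σ_i (v_i)_2 · z_i(0) · e^{λ_i t} (row 2 of V times the modal terms).
x_2(1.2) = 1·10·e^{-2·1.2} + 3·(-3)·e^{-1·1.2} = 10·0.090718 + (-9)·0.301194 = -1.8036.

-1.8036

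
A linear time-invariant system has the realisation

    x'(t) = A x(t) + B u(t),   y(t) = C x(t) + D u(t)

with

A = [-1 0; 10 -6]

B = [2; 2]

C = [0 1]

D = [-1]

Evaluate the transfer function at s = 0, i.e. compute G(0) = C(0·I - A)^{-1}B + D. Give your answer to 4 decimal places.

2.6667

G(0) = C(-A)^{-1}B + D = -C A^{-1} B + D.
det A = 6, so A^{-1} = (1/6)·adj(A) = [[-1, 0], [-5/3, -1/6]]
A^{-1} B = [-2, -11/3]^T
C A^{-1} B = -11/3
G(0) = D - C A^{-1} B = -1 - (-11/3) = 8/3 ≈ 2.6667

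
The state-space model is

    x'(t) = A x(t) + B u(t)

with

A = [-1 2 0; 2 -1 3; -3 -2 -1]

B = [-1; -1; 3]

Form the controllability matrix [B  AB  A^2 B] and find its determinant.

AB = [[-1], [8], [2]]
A^2B = [[17], [-4], [-15]]
Controllability matrix C = [B  AB  A^2B] = [[-1, -1, 17], [-1, 8, -4], [3, 2, -15]]
Expanding along the first row, det(C) = (-1)·(8·(-15) - (-4)·2) - (-1)·((-1)·(-15) - (-4)·3) + 17·((-1)·2 - 8·3) = (-1)·(-112) - (-1)·27 + 17·(-26) = -303
Since det(C) ≠ 0, rank(C) = 3 and the system is completely controllable.

-303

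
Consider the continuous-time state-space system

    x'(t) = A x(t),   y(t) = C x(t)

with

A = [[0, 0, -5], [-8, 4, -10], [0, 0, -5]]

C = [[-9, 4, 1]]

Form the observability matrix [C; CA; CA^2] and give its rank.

CA = [[-32, 16, 0]]
CA^2 = [[-128, 64, 0]]
Observability matrix O = [C; CA; CA^2] = [[-9, 4, 1], [-32, 16, 0], [-128, 64, 0]]
The columns c1, c2, c3 of O are linearly dependent: c1 + 2·c2 + c3 = 0 (check each entry), so rank(O) ≤ 2.
The 2×2 minor from rows 1, 2, columns 1, 2 is (-9)·16 - 4·(-32) = -144 - (-128) = -16 ≠ 0, so rank(O) = 2.
rank(O) = 2 < n = 3, so the pair (A, C) is not completely observable.

2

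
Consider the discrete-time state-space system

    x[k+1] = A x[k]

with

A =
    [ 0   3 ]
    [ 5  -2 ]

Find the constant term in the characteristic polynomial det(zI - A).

-15

For a 2×2 matrix, det(zI - A) = z^2 - (tr A)z + det A.
tr A = -2, det A = -15.
So p(z) = z^2 + 2z - 15.
The constant term is -15.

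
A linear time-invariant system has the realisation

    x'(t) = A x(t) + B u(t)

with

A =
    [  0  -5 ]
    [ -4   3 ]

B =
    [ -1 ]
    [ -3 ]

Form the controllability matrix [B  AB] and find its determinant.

50

AB = [[15], [-5]]
Controllability matrix C = [B  AB] = [[-1, 15], [-3, -5]]
det(C) = (-1)·(-5) - 15·(-3) = 5 - (-45) = 50
Since det(C) ≠ 0, rank(C) = 2 and the system is completely controllable.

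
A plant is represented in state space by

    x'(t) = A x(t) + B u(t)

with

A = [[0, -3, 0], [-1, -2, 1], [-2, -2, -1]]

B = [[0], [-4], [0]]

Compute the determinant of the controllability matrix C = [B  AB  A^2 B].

-1536

AB = [[12], [8], [8]]
A^2B = [[-24], [-20], [-48]]
Controllability matrix C = [B  AB  A^2B] = [[0, 12, -24], [-4, 8, -20], [0, 8, -48]]
Expanding along the first row, det(C) = 0·(8·(-48) - (-20)·8) - 12·((-4)·(-48) - (-20)·0) + (-24)·((-4)·8 - 8·0) = 0·(-224) - 12·192 + (-24)·(-32) = -1536
Since det(C) ≠ 0, rank(C) = 3 and the system is completely controllable.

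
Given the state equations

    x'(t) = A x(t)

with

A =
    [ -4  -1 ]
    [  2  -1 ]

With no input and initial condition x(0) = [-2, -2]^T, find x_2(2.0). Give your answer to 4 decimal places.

det(sI - A) = s^2 - (tr A)s + det A, with tr A = (-4) + (-1) = -5 and det A = (-4)·(-1) - (-1)·2 = 4 - (-2) = 6.
So p(s) = det(sI - A) = s^2 + 5s + 6.
Factor s^2 + 5s + 6: two numbers with sum -5 and product 6 are -2 and -3, so s^2 + 5s + 6 = (s + 2)(s + 3).
Hence p(s) = (s + 2) (s + 3), with roots -3, -2.
The eigenvalues -3, -2 are distinct and real, so A is diagonalisable and x(t) = e^{At} x(0) = V diag(e^{λ_i t}) V^{-1} x(0), where the columns of V are the eigenvectors.
λ = -3: A - (-3)I = [[-1, -1], [2, 2]]. Row 1 gives (-1)·v1 + (-1)·v2 = 0, so take v_1 = [1, -1]^T.
λ = -2: A - (-2)I = [[-2, -1], [2, 1]]. Row 1 gives (-2)·v1 + (-1)·v2 = 0, so take v_2 = [1, -2]^T.
V = [v_1 v_2] = [[1, 1], [-1, -2]] has det V = -1, so V^{-1} = adj(V)/det V = [[2, 1], [-1, -1]].
Modal coordinates z(0) = V^{-1} x(0): 2·(-2) + 1·(-2) = -6; (-1)·(-2) + (-1)·(-2) = 4; so z(0) = [-6, 4]^T.
x_2(t) = Σ_i (v_i)_2 · z_i(0) · e^{λ_i t} (row 2 of V times the modal terms).
x_2(2.0) = (-1)·(-6)·e^{-3·2.0} + (-2)·4·e^{-2·2.0} = 6·0.002479 + (-8)·0.018316 = -0.1317.

-0.1317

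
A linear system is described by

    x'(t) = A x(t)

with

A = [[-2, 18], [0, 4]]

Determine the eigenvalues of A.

det(sI - A) = s^2 - (tr A)s + det A, with tr A = (-2) + 4 = 2 and det A = (-2)·4 - 18·0 = -8 - 0 = -8.
So p(s) = det(sI - A) = s^2 - 2s - 8.
Factor s^2 - 2s - 8: two numbers with sum 2 and product -8 are 4 and -2, so s^2 - 2s - 8 = (s - 4)(s + 2).
Hence p(s) = (s - 4) (s + 2), with roots -2, 4.
At least one eigenvalue has non-negative real part, so the system is not asymptotically stable.

-2, 4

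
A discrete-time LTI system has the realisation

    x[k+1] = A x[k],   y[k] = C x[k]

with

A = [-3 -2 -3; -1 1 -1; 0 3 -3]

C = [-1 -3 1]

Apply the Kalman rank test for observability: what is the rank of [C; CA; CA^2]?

3

CA = [[6, 2, 3]]
CA^2 = [[-20, -1, -29]]
Observability matrix O = [C; CA; CA^2] = [[-1, -3, 1], [6, 2, 3], [-20, -1, -29]]
det(O) = (-1)·(2·(-29) - 3·(-1)) - (-3)·(6·(-29) - 3·(-20)) + 1·(6·(-1) - 2·(-20)) = (-1)·(-55) - (-3)·(-114) + 1·34 = -253 ≠ 0, so rank(O) = 3.
rank(O) = 3 = n, so the pair (A, C) is completely observable.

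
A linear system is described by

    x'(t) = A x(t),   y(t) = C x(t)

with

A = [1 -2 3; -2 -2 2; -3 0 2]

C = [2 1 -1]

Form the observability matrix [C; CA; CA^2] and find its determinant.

CA = [[3, -6, 6]]
CA^2 = [[-3, 6, 9]]
Observability matrix O = [C; CA; CA^2] = [[2, 1, -1], [3, -6, 6], [-3, 6, 9]]
Expanding along the first row, det(O) = 2·((-6)·9 - 6·6) - 1·(3·9 - 6·(-3)) + (-1)·(3·6 - (-6)·(-3)) = 2·(-90) - 1·45 + (-1)·0 = -225
Since det(O) ≠ 0, rank(O) = 3 and the system is completely observable.

-225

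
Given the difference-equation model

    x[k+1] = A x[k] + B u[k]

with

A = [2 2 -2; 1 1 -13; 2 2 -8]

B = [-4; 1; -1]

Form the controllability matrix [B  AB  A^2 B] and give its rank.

2

AB = [[-4], [10], [2]]
A^2B = [[8], [-20], [-4]]
Controllability matrix C = [B  AB  A^2B] = [[-4, -4, 8], [1, 10, -20], [-1, 2, -4]]
The rows r1, r2, r3 of C are linearly dependent: -r1 - r2 + 3·r3 = 0 (check each entry), so rank(C) ≤ 2.
The 2×2 minor from rows 1, 2, columns 1, 2 is (-4)·10 - (-4)·1 = -40 - (-4) = -36 ≠ 0, so rank(C) = 2.
rank(C) = 2 < n = 3, so the pair (A, B) is not completely controllable.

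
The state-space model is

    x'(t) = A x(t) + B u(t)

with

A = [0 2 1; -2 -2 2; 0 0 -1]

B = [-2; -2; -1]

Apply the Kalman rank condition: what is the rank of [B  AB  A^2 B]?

AB = [[-5], [6], [1]]
A^2B = [[13], [0], [-1]]
Controllability matrix C = [B  AB  A^2B] = [[-2, -5, 13], [-2, 6, 0], [-1, 1, -1]]
det(C) = (-2)·(6·(-1) - 0·1) - (-5)·((-2)·(-1) - 0·(-1)) + 13·((-2)·1 - 6·(-1)) = (-2)·(-6) - (-5)·2 + 13·4 = 74 ≠ 0, so rank(C) = 3.
rank(C) = 3 = n, so the pair (A, B) is completely controllable.

3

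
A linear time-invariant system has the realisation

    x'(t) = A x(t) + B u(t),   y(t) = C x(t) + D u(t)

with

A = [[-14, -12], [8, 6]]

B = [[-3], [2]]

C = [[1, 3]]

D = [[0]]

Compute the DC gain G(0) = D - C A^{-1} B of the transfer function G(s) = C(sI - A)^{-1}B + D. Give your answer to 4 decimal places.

G(0) = C(-A)^{-1}B + D = -C A^{-1} B + D.
det A = 12, so A^{-1} = (1/12)·adj(A) = [[1/2, 1], [-2/3, -7/6]]
A^{-1} B = [1/2, -1/3]^T
C A^{-1} B = -1/2
G(0) = D - C A^{-1} B = 0 - (-1/2) = 1/2 ≈ 0.5000

0.5000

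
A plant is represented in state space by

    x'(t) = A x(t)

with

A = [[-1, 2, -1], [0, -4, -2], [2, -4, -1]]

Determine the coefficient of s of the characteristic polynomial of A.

Expand det(sI - A) for the 3×3 matrix.
p(s) = s^3 + 6s^2 + 3s + 12.
(Check: constant term = det(-A) = (-1)^3 det A = 12; coefficient of s^2 = -tr A = 6.)
The coefficient of s is 3.

3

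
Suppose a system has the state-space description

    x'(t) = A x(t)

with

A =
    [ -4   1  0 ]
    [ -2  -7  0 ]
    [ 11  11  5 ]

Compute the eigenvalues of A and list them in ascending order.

-6, -5, 5

det(sI - A) = s^3 - (tr A)s^2 + (M11 + M22 + M33)s - det A, where Mii is the 2×2 principal minor of A obtained by deleting row i and column i.
tr A = (-4) + (-7) + 5 = -6; M11 = (-7)·5 - 0·11 = -35 - 0 = -35; M22 = (-4)·5 - 0·11 = -20 - 0 = -20; M33 = (-4)·(-7) - 1·(-2) = 28 - (-2) = 30; sum of minors = -25.
det A = (-4)·((-7)·5 - 0·11) - 1·((-2)·5 - 0·11) + 0·((-2)·11 - (-7)·11) = (-4)·(-35) - 1·(-10) + 0·55 = 150.
So p(s) = det(sI - A) = s^3 + 6s^2 - 25s - 150.
Rational-root test: any integer root divides -150. Testing small divisors, s = -5 works: p(-5) = -125 + 150 + 125 + (-150) = 0, so (s + 5) is a factor.
Dividing, p(s) = (s + 5)(s^2 + s - 30).
Factor s^2 + s - 30: two numbers with sum -1 and product -30 are 5 and -6, so s^2 + s - 30 = (s - 5)(s + 6).
Hence p(s) = (s - 5) (s + 5) (s + 6), with roots -6, -5, 5.
At least one eigenvalue has non-negative real part, so the system is not asymptotically stable.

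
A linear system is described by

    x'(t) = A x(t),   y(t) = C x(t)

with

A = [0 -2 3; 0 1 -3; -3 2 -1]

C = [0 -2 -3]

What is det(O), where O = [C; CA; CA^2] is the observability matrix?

CA = [[9, -8, 9]]
CA^2 = [[-27, -8, 42]]
Observability matrix O = [C; CA; CA^2] = [[0, -2, -3], [9, -8, 9], [-27, -8, 42]]
Expanding along the first row, det(O) = 0·((-8)·42 - 9·(-8)) - (-2)·(9·42 - 9·(-27)) + (-3)·(9·(-8) - (-8)·(-27)) = 0·(-264) - (-2)·621 + (-3)·(-288) = 2106
Since det(O) ≠ 0, rank(O) = 3 and the system is completely observable.

2106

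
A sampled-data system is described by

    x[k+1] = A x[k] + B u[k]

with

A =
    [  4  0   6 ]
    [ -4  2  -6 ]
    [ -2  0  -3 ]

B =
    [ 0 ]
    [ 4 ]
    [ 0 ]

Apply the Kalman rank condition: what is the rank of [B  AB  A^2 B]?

AB = [[0], [8], [0]]
A^2B = [[0], [16], [0]]
Controllability matrix C = [B  AB  A^2B] = [[0, 0, 0], [4, 8, 16], [0, 0, 0]]
Every column of C is a scalar multiple of column 1 = [0, 4, 0] (multipliers 1, 2, 4), so the columns span a one-dimensional space.
C ≠ 0, hence rank(C) = 1.
rank(C) = 1 < n = 3, so the pair (A, B) is not completely controllable.

1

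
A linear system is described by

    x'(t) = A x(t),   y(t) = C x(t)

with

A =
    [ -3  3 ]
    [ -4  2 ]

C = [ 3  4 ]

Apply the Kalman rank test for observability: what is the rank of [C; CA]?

CA = [[-25, 17]]
Observability matrix O = [C; CA] = [[3, 4], [-25, 17]]
det(O) = 3·17 - 4·(-25) = 51 - (-100) = 151 ≠ 0, so rank(O) = 2.
rank(O) = 2 = n, so the pair (A, C) is completely observable.

2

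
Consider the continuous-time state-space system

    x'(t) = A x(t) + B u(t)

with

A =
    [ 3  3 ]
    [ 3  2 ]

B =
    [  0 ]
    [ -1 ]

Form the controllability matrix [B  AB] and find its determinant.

AB = [[-3], [-2]]
Controllability matrix C = [B  AB] = [[0, -3], [-1, -2]]
det(C) = 0·(-2) - (-3)·(-1) = 0 - 3 = -3
Since det(C) ≠ 0, rank(C) = 2 and the system is completely controllable.

-3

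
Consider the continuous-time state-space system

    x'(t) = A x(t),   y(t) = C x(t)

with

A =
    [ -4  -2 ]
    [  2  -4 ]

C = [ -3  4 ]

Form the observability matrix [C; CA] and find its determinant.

-50

CA = [[20, -10]]
Observability matrix O = [C; CA] = [[-3, 4], [20, -10]]
det(O) = (-3)·(-10) - 4·20 = 30 - 80 = -50
Since det(O) ≠ 0, rank(O) = 2 and the system is completely observable.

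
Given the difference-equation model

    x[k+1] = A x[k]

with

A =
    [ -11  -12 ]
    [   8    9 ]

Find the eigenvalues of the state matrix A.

-3, 1

det(zI - A) = z^2 - (tr A)z + det A, with tr A = (-11) + 9 = -2 and det A = (-11)·9 - (-12)·8 = -99 - (-96) = -3.
So p(z) = det(zI - A) = z^2 + 2z - 3.
Factor z^2 + 2z - 3: two numbers with sum -2 and product -3 are 1 and -3, so z^2 + 2z - 3 = (z - 1)(z + 3).
Hence p(z) = (z - 1) (z + 3), with roots -3, 1.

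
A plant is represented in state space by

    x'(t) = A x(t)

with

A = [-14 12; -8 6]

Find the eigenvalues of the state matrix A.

-6, -2

det(sI - A) = s^2 - (tr A)s + det A, with tr A = (-14) + 6 = -8 and det A = (-14)·6 - 12·(-8) = -84 - (-96) = 12.
So p(s) = det(sI - A) = s^2 + 8s + 12.
Factor s^2 + 8s + 12: two numbers with sum -8 and product 12 are -2 and -6, so s^2 + 8s + 12 = (s + 2)(s + 6).
Hence p(s) = (s + 2) (s + 6), with roots -6, -2.
All eigenvalues have negative real part, so the system is asymptotically stable.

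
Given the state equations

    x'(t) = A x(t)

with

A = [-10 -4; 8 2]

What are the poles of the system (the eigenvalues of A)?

det(sI - A) = s^2 - (tr A)s + det A, with tr A = (-10) + 2 = -8 and det A = (-10)·2 - (-4)·8 = -20 - (-32) = 12.
So p(s) = det(sI - A) = s^2 + 8s + 12.
Factor s^2 + 8s + 12: two numbers with sum -8 and product 12 are -2 and -6, so s^2 + 8s + 12 = (s + 2)(s + 6).
Hence p(s) = (s + 2) (s + 6), with roots -6, -2.
All eigenvalues have negative real part, so the system is asymptotically stable.

-6, -2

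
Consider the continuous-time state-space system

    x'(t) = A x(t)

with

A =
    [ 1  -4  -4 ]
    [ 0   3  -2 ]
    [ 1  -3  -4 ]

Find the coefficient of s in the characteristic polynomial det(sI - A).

Expand det(sI - A) for the 3×3 matrix.
p(s) = s^3 - 15s - 2.
(Check: constant term = det(-A) = (-1)^3 det A = -2; coefficient of s^2 = -tr A = 0.)
The coefficient of s is -15.

-15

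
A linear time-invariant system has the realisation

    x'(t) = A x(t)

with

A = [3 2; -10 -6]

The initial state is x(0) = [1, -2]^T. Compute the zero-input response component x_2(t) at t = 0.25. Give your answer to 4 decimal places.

-1.5576

det(sI - A) = s^2 - (tr A)s + det A, with tr A = 3 + (-6) = -3 and det A = 3·(-6) - 2·(-10) = -18 - (-20) = 2.
So p(s) = det(sI - A) = s^2 + 3s + 2.
Factor s^2 + 3s + 2: two numbers with sum -3 and product 2 are -1 and -2, so s^2 + 3s + 2 = (s + 1)(s + 2).
Hence p(s) = (s + 1) (s + 2), with roots -2, -1.
The eigenvalues -2, -1 are distinct and real, so A is diagonalisable and x(t) = e^{At} x(0) = V diag(e^{λ_i t}) V^{-1} x(0), where the columns of V are the eigenvectors.
λ = -2: A - (-2)I = [[5, 2], [-10, -4]]. Row 1 gives 5·v1 + 2·v2 = 0, so take v_1 = [-2, 5]^T.
λ = -1: A - (-1)I = [[4, 2], [-10, -5]]. Row 1 gives 4·v1 + 2·v2 = 0, so take v_2 = [1, -2]^T.
V = [v_1 v_2] = [[-2, 1], [5, -2]] has det V = -1, so V^{-1} = adj(V)/det V = [[2, 1], [5, 2]].
Modal coordinates z(0) = V^{-1} x(0): 2·1 + 1·(-2) = 0; 5·1 + 2·(-2) = 1; so z(0) = [0, 1]^T.
x_2(t) = Σ_i (v_i)_2 · z_i(0) · e^{λ_i t} (row 2 of V times the modal terms).
x_2(0.25) = 5·0·e^{-2·0.25} + (-2)·1·e^{-1·0.25} = 0·0.606531 + (-2)·0.778801 = -1.5576.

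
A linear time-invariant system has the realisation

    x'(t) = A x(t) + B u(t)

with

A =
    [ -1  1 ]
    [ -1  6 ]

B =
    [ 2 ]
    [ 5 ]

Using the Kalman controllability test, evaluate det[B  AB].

AB = [[3], [28]]
Controllability matrix C = [B  AB] = [[2, 3], [5, 28]]
det(C) = 2·28 - 3·5 = 56 - 15 = 41
Since det(C) ≠ 0, rank(C) = 2 and the system is completely controllable.

41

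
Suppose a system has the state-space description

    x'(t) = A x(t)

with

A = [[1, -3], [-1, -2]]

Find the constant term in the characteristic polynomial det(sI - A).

-5

For a 2×2 matrix, det(sI - A) = s^2 - (tr A)s + det A.
tr A = -1, det A = -5.
So p(s) = s^2 + s - 5.
The constant term is -5.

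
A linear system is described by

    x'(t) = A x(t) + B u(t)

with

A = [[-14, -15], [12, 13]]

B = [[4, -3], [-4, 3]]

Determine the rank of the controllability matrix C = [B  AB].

1

AB = [[4, -3], [-4, 3]]
Controllability matrix C = [B  AB] = [[4, -3, 4, -3], [-4, 3, -4, 3]]
Every column of C is a scalar multiple of column 1 = [4, -4] (multipliers 1, -3/4, 1, -3/4), so the columns span a one-dimensional space.
C ≠ 0, hence rank(C) = 1.
rank(C) = 1 < n = 2, so the pair (A, B) is not completely controllable.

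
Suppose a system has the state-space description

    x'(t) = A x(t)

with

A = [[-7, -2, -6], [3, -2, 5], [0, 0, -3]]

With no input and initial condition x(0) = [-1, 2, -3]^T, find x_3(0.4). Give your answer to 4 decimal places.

det(sI - A) = s^3 - (tr A)s^2 + (M11 + M22 + M33)s - det A, where Mii is the 2×2 principal minor of A obtained by deleting row i and column i.
tr A = (-7) + (-2) + (-3) = -12; M11 = (-2)·(-3) - 5·0 = 6 - 0 = 6; M22 = (-7)·(-3) - (-6)·0 = 21 - 0 = 21; M33 = (-7)·(-2) - (-2)·3 = 14 - (-6) = 20; sum of minors = 47.
det A = (-7)·((-2)·(-3) - 5·0) - (-2)·(3·(-3) - 5·0) + (-6)·(3·0 - (-2)·0) = (-7)·6 - (-2)·(-9) + (-6)·0 = -60.
So p(s) = det(sI - A) = s^3 + 12s^2 + 47s + 60.
Rational-root test: any integer root divides 60. Testing small divisors, s = -3 works: p(-3) = -27 + 108 + (-141) + 60 = 0, so (s + 3) is a factor.
Dividing, p(s) = (s + 3)(s^2 + 9s + 20).
Factor s^2 + 9s + 20: two numbers with sum -9 and product 20 are -4 and -5, so s^2 + 9s + 20 = (s + 4)(s + 5).
Hence p(s) = (s + 3) (s + 4) (s + 5), with roots -5, -4, -3.
The eigenvalues -5, -4, -3 are distinct and real, so A is diagonalisable and x(t) = e^{At} x(0) = V diag(e^{λ_i t}) V^{-1} x(0), where the columns of V are the eigenvectors.
λ = -5: A - (-5)I = [[-2, -2, -6], [3, 3, 5], [0, 0, 2]]. v must be orthogonal to every row; (row 1) × (row 2) = [8, -8, 0], so take v_1 = [1, -1, 0]^T.
λ = -4: A - (-4)I = [[-3, -2, -6], [3, 2, 5], [0, 0, 1]]. v must be orthogonal to every row; (row 1) × (row 2) = [2, -3, 0], so take v_2 = [-2, 3, 0]^T.
λ = -3: A - (-3)I = [[-4, -2, -6], [3, 1, 5], [0, 0, 0]]. v must be orthogonal to every row; (row 1) × (row 2) = [-4, 2, 2], so take v_3 = [-2, 1, 1]^T.
V = [v_1 v_2 v_3] = [[1, -2, -2], [-1, 3, 1], [0, 0, 1]] has det V = 1, so V^{-1} = adj(V)/det V = [[3, 2, 4], [1, 1, 1], [0, 0, 1]].
Modal coordinates z(0) = V^{-1} x(0): 3·(-1) + 2·2 + 4·(-3) = -11; 1·(-1) + 1·2 + 1·(-3) = -2; 0·(-1) + 0·2 + 1·(-3) = -3; so z(0) = [-11, -2, -3]^T.
x_3(t) = Σ_i (v_i)_3 · z_i(0) · e^{λ_i t} (row 3 of V times the modal terms).
x_3(0.4) = 0·(-11)·e^{-5·0.4} + 0·(-2)·e^{-4·0.4} + 1·(-3)·e^{-3·0.4} = 0·0.135335 + 0·0.201897 + (-3)·0.301194 = -0.9036.

-0.9036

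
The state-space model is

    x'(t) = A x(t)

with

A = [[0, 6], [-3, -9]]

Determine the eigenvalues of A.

det(sI - A) = s^2 - (tr A)s + det A, with tr A = 0 + (-9) = -9 and det A = 0·(-9) - 6·(-3) = 0 - (-18) = 18.
So p(s) = det(sI - A) = s^2 + 9s + 18.
Factor s^2 + 9s + 18: two numbers with sum -9 and product 18 are -3 and -6, so s^2 + 9s + 18 = (s + 3)(s + 6).
Hence p(s) = (s + 3) (s + 6), with roots -6, -3.
All eigenvalues have negative real part, so the system is asymptotically stable.

-6, -3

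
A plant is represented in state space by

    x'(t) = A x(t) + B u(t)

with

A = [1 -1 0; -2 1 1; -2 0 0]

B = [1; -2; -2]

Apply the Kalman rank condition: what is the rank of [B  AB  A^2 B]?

3

AB = [[3], [-6], [-2]]
A^2B = [[9], [-14], [-6]]
Controllability matrix C = [B  AB  A^2B] = [[1, 3, 9], [-2, -6, -14], [-2, -2, -6]]
det(C) = 1·((-6)·(-6) - (-14)·(-2)) - 3·((-2)·(-6) - (-14)·(-2)) + 9·((-2)·(-2) - (-6)·(-2)) = 1·8 - 3·(-16) + 9·(-8) = -16 ≠ 0, so rank(C) = 3.
rank(C) = 3 = n, so the pair (A, B) is completely controllable.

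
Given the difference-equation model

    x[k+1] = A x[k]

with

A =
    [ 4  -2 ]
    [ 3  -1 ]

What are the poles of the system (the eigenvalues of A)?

1, 2

det(zI - A) = z^2 - (tr A)z + det A, with tr A = 4 + (-1) = 3 and det A = 4·(-1) - (-2)·3 = -4 - (-6) = 2.
So p(z) = det(zI - A) = z^2 - 3z + 2.
Factor z^2 - 3z + 2: two numbers with sum 3 and product 2 are 2 and 1, so z^2 - 3z + 2 = (z - 2)(z - 1).
Hence p(z) = (z - 2) (z - 1), with roots 1, 2.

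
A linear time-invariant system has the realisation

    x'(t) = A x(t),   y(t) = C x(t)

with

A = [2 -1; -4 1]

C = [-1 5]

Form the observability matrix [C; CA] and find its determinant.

104

CA = [[-22, 6]]
Observability matrix O = [C; CA] = [[-1, 5], [-22, 6]]
det(O) = (-1)·6 - 5·(-22) = -6 - (-110) = 104
Since det(O) ≠ 0, rank(O) = 2 and the system is completely observable.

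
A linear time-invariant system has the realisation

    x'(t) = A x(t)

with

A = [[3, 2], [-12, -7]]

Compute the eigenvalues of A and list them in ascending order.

det(sI - A) = s^2 - (tr A)s + det A, with tr A = 3 + (-7) = -4 and det A = 3·(-7) - 2·(-12) = -21 - (-24) = 3.
So p(s) = det(sI - A) = s^2 + 4s + 3.
Factor s^2 + 4s + 3: two numbers with sum -4 and product 3 are -1 and -3, so s^2 + 4s + 3 = (s + 1)(s + 3).
Hence p(s) = (s + 1) (s + 3), with roots -3, -1.
All eigenvalues have negative real part, so the system is asymptotically stable.

-3, -1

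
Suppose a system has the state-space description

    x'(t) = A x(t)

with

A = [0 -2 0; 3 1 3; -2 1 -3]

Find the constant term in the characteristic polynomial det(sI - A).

Expand det(sI - A) for the 3×3 matrix.
p(s) = s^3 + 2s^2 + 6.
(Check: constant term = det(-A) = (-1)^3 det A = 6; coefficient of s^2 = -tr A = 2.)
The constant term is 6.

6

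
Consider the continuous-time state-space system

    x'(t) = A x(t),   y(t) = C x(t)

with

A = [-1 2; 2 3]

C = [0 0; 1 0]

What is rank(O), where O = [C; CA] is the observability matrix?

2

CA = [[0, 0], [-1, 2]]
Observability matrix O = [C; CA] = [[0, 0], [1, 0], [0, 0], [-1, 2]]
Take the 2×2 submatrix of O formed by rows 2, 4: [[1, 0], [-1, 2]]. Its determinant is 1·2 - 0·(-1) = 2 - 0 = 2 ≠ 0.
So rank(O) ≥ 2; since O has 2 columns, rank(O) = 2.
rank(O) = 2 = n, so the pair (A, C) is completely observable.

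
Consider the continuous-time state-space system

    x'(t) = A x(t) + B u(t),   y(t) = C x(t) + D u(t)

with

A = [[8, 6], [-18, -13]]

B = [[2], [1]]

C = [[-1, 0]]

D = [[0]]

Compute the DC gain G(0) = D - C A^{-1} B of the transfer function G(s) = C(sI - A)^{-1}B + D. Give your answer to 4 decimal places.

G(0) = C(-A)^{-1}B + D = -C A^{-1} B + D.
det A = 4, so A^{-1} = (1/4)·adj(A) = [[-13/4, -3/2], [9/2, 2]]
A^{-1} B = [-8, 11]^T
C A^{-1} B = 8
G(0) = D - C A^{-1} B = 0 - (8) = -8

-8.0000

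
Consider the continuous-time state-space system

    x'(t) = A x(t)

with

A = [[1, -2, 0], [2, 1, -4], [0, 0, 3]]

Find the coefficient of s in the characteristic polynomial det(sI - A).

11

Expand det(sI - A) for the 3×3 matrix.
p(s) = s^3 - 5s^2 + 11s - 15.
(Check: constant term = det(-A) = (-1)^3 det A = -15; coefficient of s^2 = -tr A = -5.)
The coefficient of s is 11.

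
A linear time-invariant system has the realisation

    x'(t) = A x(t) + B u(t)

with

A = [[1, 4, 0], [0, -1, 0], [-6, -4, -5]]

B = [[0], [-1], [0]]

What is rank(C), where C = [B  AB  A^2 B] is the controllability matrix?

AB = [[-4], [1], [4]]
A^2B = [[0], [-1], [0]]
Controllability matrix C = [B  AB  A^2B] = [[0, -4, 0], [-1, 1, -1], [0, 4, 0]]
The rows r1, r2, r3 of C are linearly dependent: r1 + r3 = 0 (check each entry), so rank(C) ≤ 2.
The 2×2 minor from rows 1, 2, columns 1, 2 is 0·1 - (-4)·(-1) = 0 - 4 = -4 ≠ 0, so rank(C) = 2.
rank(C) = 2 < n = 3, so the pair (A, B) is not completely controllable.

2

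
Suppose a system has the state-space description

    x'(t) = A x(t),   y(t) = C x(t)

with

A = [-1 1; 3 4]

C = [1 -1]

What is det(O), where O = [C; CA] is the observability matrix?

CA = [[-4, -3]]
Observability matrix O = [C; CA] = [[1, -1], [-4, -3]]
det(O) = 1·(-3) - (-1)·(-4) = -3 - 4 = -7
Since det(O) ≠ 0, rank(O) = 2 and the system is completely observable.

-7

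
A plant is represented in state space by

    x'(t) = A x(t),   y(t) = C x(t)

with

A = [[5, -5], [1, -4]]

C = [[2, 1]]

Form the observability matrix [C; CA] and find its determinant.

-39

CA = [[11, -14]]
Observability matrix O = [C; CA] = [[2, 1], [11, -14]]
det(O) = 2·(-14) - 1·11 = -28 - 11 = -39
Since det(O) ≠ 0, rank(O) = 2 and the system is completely observable.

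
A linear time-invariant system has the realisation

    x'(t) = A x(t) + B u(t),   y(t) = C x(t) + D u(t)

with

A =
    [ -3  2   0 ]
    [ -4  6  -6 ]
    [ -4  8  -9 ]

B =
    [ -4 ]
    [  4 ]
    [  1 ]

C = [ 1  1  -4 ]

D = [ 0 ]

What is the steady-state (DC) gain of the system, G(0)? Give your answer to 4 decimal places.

G(0) = C(-A)^{-1}B + D = -C A^{-1} B + D.
det A = -6, so A^{-1} = (1/-6)·adj(A) = [[1, -3, 2], [2, -9/2, 3], [4/3, -8/3, 5/3]]
A^{-1} B = [-14, -23, -43/3]^T
C A^{-1} B = 61/3
G(0) = D - C A^{-1} B = 0 - (61/3) = -61/3 ≈ -20.3333

-20.3333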